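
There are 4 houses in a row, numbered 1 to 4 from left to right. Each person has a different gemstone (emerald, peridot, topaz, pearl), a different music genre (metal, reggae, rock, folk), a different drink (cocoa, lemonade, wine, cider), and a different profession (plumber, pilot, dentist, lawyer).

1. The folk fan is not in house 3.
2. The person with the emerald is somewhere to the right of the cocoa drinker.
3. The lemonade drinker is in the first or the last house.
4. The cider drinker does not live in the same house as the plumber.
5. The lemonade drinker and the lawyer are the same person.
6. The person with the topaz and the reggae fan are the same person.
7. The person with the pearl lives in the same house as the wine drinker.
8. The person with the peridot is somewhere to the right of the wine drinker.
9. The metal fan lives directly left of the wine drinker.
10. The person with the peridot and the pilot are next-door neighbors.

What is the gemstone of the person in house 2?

emerald

House 1 gemstone: only topaz fits.
Clue 6: the reggae fan is in house 1.
The only music genre still possible for house 3 is rock.
House 4 music genre: only folk fits.
Clue 9 places the wine drinker in house 3.
The only music genre still possible for house 2 is metal.
By clue 7, the person with the pearl is in house 3.
From clue 8, the person with the peridot must be in house 4.
From clue 10, the pilot must be in house 3.
The only gemstone still possible for house 2 is emerald.
The cocoa drinker is in house 1 (clue 2).
House 2's drink must be cider (nothing else left).
So house 4 gets lemonade for drink.
From clue 5, the lawyer must be in house 4.
House 2's profession must be dentist (nothing else left).
House 1 profession: only plumber fits.
So: house 1 = topaz/reggae/cocoa/plumber, house 2 = emerald/metal/cider/dentist, house 3 = pearl/rock/wine/pilot, house 4 = peridot/folk/lemonade/lawyer.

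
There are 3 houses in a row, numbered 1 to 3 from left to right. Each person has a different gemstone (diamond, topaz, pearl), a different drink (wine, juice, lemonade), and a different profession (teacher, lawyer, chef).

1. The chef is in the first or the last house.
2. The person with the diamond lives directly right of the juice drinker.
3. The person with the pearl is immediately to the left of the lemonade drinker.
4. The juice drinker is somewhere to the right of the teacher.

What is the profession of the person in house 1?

Clue 4 places the juice drinker in house 2.
By clue 4, the teacher is in house 1.
So house 1 gets wine for drink.
House 3's drink must be lemonade (nothing else left).
House 2 profession: only lawyer fits.
House 3 profession: only chef fits.
From clue 2, the person with the diamond must be in house 3.
Clue 3 places the person with the pearl in house 2.
The only gemstone still possible for house 1 is topaz.
So: house 1 = topaz/wine/teacher, house 2 = pearl/juice/lawyer, house 3 = diamond/lemonade/chef.

teacher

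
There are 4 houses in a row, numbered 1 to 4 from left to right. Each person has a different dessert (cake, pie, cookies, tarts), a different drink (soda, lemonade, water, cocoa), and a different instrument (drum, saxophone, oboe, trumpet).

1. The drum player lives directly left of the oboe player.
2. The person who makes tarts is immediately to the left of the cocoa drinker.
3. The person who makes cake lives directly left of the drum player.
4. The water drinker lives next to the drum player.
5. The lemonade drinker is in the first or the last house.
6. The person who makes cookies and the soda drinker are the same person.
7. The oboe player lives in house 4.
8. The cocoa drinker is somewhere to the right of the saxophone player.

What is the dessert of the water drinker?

By clue 7, the oboe player is in house 4.
From clue 1, the drum player must be in house 3.
Clue 3: the person who makes cake is in house 2.
The only drink still possible for house 3 is soda.
Clue 6 places the person who makes cookies in house 3.
The only dessert still possible for house 1 is tarts.
House 4 dessert: only pie fits.
House 1's drink must be lemonade (nothing else left).
Clue 2 places the cocoa drinker in house 2.
The saxophone player is in house 1 (clue 8).
So house 4 gets water for drink.
That leaves trumpet as the instrument for house 2.
So: house 1 = tarts/lemonade/saxophone, house 2 = cake/cocoa/trumpet, house 3 = cookies/soda/drum, house 4 = pie/water/oboe.

pie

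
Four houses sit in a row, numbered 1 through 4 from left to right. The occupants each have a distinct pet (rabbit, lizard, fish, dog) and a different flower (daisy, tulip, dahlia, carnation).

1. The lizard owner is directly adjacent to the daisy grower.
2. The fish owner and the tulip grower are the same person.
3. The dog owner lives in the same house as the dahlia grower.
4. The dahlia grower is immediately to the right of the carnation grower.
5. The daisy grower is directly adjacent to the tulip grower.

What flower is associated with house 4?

dahlia

The dog owner is narrowed to house 2 or 3 or 4; consider each.
Placing it in house 2 and house 3 leads to a contradiction, so it's in house 4.
By clue 3, the dahlia grower is in house 4.
From clue 4, the carnation grower must be in house 3.
The fish owner is narrowed to house 1 or 2; consider each.
Placing it in house 2 leads to a contradiction, so it's in house 1.
The tulip grower is in house 1 (clue 2).
The daisy grower is in house 2 (clue 5).
From clue 1, the lizard owner must be in house 3.
The only pet still possible for house 2 is rabbit.
So: house 1 = fish/tulip, house 2 = rabbit/daisy, house 3 = lizard/carnation, house 4 = dog/dahlia.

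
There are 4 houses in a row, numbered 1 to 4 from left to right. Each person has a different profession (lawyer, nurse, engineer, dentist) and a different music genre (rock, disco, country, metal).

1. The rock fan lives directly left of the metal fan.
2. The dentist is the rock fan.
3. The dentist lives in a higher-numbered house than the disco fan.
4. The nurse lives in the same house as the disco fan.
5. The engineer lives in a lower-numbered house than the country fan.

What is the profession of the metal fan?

engineer

House 4's profession must be lawyer (nothing else left).
House 1's music genre must be disco (nothing else left).
Clue 4: the nurse is in house 1.
That leaves rock as the music genre for house 2.
The metal fan is in house 3 (clue 1).
From clue 2, the dentist must be in house 2.
House 3 profession: only engineer fits.
So house 4 gets country for music genre.
So: house 1 = nurse/disco, house 2 = dentist/rock, house 3 = engineer/metal, house 4 = lawyer/country.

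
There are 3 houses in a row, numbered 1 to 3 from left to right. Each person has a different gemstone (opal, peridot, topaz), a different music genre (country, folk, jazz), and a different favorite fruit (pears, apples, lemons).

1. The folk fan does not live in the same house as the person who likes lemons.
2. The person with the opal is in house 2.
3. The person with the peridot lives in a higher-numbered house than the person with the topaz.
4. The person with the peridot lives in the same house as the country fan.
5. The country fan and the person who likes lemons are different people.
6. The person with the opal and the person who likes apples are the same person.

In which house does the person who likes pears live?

From clue 2, the person with the opal must be in house 2.
By clue 6, the person who likes apples is in house 2.
So house 1 gets topaz for gemstone.
House 3's gemstone must be peridot (nothing else left).
The country fan is in house 3 (clue 4).
Clue 5: the person who likes lemons is in house 1.
So house 3 gets pears for favorite fruit.
From clue 1, the folk fan must be in house 2.
The only music genre still possible for house 1 is jazz.
So: house 1 = topaz/jazz/lemons, house 2 = opal/folk/apples, house 3 = peridot/country/pears.

3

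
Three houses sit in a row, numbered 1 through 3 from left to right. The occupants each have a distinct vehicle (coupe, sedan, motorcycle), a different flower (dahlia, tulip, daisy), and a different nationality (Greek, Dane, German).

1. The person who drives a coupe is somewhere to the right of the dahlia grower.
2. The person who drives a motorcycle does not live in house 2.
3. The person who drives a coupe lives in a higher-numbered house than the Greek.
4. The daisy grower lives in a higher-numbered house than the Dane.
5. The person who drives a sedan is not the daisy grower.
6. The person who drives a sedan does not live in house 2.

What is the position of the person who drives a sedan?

House 2 vehicle: only coupe fits.
So house 3 gets German for nationality.
Clue 1: the dahlia grower is in house 1.
From clue 3, the Greek must be in house 1.
That leaves Dane as the nationality for house 2.
Clue 4: the daisy grower is in house 3.
The person who drives a sedan is in house 1 (clue 5).
The only vehicle still possible for house 3 is motorcycle.
The only flower still possible for house 2 is tulip.
So: house 1 = sedan/dahlia/Greek, house 2 = coupe/tulip/Dane, house 3 = motorcycle/daisy/German.

1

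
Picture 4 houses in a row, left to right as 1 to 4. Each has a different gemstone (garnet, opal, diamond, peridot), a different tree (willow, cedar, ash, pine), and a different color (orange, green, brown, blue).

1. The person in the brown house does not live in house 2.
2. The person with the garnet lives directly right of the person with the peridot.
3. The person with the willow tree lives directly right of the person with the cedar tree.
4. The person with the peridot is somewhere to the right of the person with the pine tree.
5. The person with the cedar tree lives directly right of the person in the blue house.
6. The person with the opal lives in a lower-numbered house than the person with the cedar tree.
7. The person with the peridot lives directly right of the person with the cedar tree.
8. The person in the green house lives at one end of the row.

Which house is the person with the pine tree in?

1

From clue 7, the person with the peridot must be in house 3.
From clue 7, the person with the cedar tree must be in house 2.
The only tree still possible for house 1 is pine.
By clue 2, the person with the garnet is in house 4.
From clue 3, the person with the willow tree must be in house 3.
Clue 5: the person in the blue house is in house 1.
From clue 6, the person with the opal must be in house 1.
House 2's gemstone must be diamond (nothing else left).
House 4 tree: only ash fits.
So house 2 gets orange for color.
That leaves brown as the color for house 3.
So house 4 gets green for color.
So: house 1 = opal/pine/blue, house 2 = diamond/cedar/orange, house 3 = peridot/willow/brown, house 4 = garnet/ash/green.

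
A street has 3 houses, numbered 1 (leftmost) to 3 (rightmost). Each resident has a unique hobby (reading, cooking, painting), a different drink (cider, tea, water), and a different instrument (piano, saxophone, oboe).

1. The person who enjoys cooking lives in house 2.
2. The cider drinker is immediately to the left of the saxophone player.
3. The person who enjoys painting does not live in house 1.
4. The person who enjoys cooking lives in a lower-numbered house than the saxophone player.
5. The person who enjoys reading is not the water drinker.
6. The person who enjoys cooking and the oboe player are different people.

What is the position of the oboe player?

1

Clue 1: the person who enjoys cooking is in house 2.
Clue 4 places the saxophone player in house 3.
House 1 hobby: only reading fits.
The only hobby still possible for house 3 is painting.
So house 1 gets oboe for instrument.
So house 2 gets piano for instrument.
From clue 2, the cider drinker must be in house 2.
House 1 drink: only tea fits.
So house 3 gets water for drink.
So: house 1 = reading/tea/oboe, house 2 = cooking/cider/piano, house 3 = painting/water/saxophone.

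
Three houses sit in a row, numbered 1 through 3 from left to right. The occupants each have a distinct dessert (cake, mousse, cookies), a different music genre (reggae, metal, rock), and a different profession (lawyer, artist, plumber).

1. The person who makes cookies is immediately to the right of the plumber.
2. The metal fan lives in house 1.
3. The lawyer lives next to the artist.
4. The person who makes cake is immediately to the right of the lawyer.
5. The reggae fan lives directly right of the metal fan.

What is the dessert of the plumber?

mousse

From clue 2, the metal fan must be in house 1.
From clue 5, the reggae fan must be in house 2.
That leaves mousse as the dessert for house 1.
The only music genre still possible for house 3 is rock.
The only profession still possible for house 3 is artist.
Clue 3: the lawyer is in house 2.
By clue 4, the person who makes cake is in house 3.
That leaves cookies as the dessert for house 2.
House 1 profession: only plumber fits.
So: house 1 = mousse/metal/plumber, house 2 = cookies/reggae/lawyer, house 3 = cake/rock/artist.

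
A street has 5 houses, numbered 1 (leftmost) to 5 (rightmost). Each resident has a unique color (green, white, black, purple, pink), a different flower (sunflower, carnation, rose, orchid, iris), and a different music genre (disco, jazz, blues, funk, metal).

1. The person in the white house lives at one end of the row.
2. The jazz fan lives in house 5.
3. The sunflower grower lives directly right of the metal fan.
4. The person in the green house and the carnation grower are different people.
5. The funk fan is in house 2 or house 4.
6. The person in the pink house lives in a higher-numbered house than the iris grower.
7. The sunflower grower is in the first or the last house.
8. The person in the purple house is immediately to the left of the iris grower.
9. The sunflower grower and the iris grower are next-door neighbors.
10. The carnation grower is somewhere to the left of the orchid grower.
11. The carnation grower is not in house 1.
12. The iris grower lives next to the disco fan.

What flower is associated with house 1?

rose

Clue 2: the jazz fan is in house 5.
From clue 7, the sunflower grower must be in house 5.
From clue 9, the iris grower must be in house 4.
House 1 flower: only rose fits.
From clue 3, the metal fan must be in house 4.
By clue 6, the person in the pink house is in house 5.
The person in the purple house is in house 3 (clue 8).
Clue 10 places the carnation grower in house 2.
From clue 10, the orchid grower must be in house 3.
The only music genre still possible for house 1 is blues.
The only music genre still possible for house 2 is funk.
The only music genre still possible for house 3 is disco.
The only color still possible for house 1 is white.
That leaves black as the color for house 2.
So house 4 gets green for color.
So: house 1 = white/rose/blues, house 2 = black/carnation/funk, house 3 = purple/orchid/disco, house 4 = green/iris/metal, house 5 = pink/sunflower/jazz.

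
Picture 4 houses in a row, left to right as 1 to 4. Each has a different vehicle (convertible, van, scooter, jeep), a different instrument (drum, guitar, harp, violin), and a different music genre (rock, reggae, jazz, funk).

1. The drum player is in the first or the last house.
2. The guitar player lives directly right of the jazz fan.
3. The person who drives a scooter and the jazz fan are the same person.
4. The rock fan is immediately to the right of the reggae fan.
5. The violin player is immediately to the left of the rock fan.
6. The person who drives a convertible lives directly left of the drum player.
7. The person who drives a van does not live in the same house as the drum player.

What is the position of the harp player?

From clue 6, the person who drives a convertible must be in house 3.
Clue 6: the drum player is in house 4.
House 4's vehicle must be jeep (nothing else left).
The person who drives a scooter is narrowed to house 1 or 2; consider each.
Placing it in house 2 leads to a contradiction, so it's in house 1.
By clue 3, the jazz fan is in house 1.
The only vehicle still possible for house 2 is van.
Clue 2: the guitar player is in house 2.
House 1's instrument must be harp (nothing else left).
The only instrument still possible for house 3 is violin.
Clue 5: the rock fan is in house 4.
Clue 4: the reggae fan is in house 3.
So house 2 gets funk for music genre.
So: house 1 = scooter/harp/jazz, house 2 = van/guitar/funk, house 3 = convertible/violin/reggae, house 4 = jeep/drum/rock.

1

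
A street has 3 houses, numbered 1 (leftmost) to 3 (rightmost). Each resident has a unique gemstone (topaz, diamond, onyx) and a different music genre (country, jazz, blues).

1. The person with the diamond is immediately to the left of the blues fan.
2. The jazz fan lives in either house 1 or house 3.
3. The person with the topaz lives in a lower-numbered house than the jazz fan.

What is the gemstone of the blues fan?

Clue 3: the jazz fan is in house 3.
House 3 gemstone: only onyx fits.
House 1's music genre must be country (nothing else left).
That leaves blues as the music genre for house 2.
From clue 1, the person with the diamond must be in house 1.
So house 2 gets topaz for gemstone.
So: house 1 = diamond/country, house 2 = topaz/blues, house 3 = onyx/jazz.

topaz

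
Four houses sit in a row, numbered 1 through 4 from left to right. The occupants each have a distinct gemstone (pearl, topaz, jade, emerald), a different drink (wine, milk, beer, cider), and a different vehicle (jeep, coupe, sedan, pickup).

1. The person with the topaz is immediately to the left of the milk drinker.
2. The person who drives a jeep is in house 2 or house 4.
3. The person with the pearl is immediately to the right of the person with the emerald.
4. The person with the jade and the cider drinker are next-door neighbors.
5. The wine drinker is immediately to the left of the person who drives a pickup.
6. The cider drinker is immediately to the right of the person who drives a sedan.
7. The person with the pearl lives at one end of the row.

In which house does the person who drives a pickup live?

The person with the pearl is in house 4 (clue 7).
Clue 3: the person with the emerald is in house 3.
So house 4 gets beer for drink.
House 1's drink must be wine (nothing else left).
Clue 5: the person who drives a pickup is in house 2.
House 3 vehicle: only coupe fits.
That leaves jeep as the vehicle for house 4.
Clue 6 places the cider drinker in house 2.
House 3's drink must be milk (nothing else left).
House 1's vehicle must be sedan (nothing else left).
By clue 1, the person with the topaz is in house 2.
Clue 4 places the person with the jade in house 1.
So: house 1 = jade/wine/sedan, house 2 = topaz/cider/pickup, house 3 = emerald/milk/coupe, house 4 = pearl/beer/jeep.

2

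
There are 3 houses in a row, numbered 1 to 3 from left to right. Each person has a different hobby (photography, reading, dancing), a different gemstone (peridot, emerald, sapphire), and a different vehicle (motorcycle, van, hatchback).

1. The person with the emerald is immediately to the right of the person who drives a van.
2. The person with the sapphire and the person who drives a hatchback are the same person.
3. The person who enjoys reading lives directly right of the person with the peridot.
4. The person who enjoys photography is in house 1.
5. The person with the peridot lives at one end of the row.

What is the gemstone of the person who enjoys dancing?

From clue 4, the person who enjoys photography must be in house 1.
The person with the peridot is in house 1 (clue 5).
The person who enjoys reading is in house 2 (clue 3).
House 3 hobby: only dancing fits.
The person with the emerald is narrowed to house 2 or 3; consider each.
Placing it in house 3 leads to a contradiction, so it's in house 2.
The person who drives a van is in house 1 (clue 1).
That leaves sapphire as the gemstone for house 3.
By clue 2, the person who drives a hatchback is in house 3.
House 2 vehicle: only motorcycle fits.
So: house 1 = photography/peridot/van, house 2 = reading/emerald/motorcycle, house 3 = dancing/sapphire/hatchback.

sapphire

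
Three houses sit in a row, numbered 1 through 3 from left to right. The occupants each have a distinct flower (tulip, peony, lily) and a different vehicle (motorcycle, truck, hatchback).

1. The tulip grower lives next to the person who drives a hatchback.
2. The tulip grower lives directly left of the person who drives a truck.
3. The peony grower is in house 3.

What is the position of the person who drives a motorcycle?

2

From clue 3, the peony grower must be in house 3.
The lily grower is narrowed to house 1 or 2; consider each.
Placing it in house 2 leads to a contradiction, so it's in house 1.
House 2 flower: only tulip fits.
Clue 2 places the person who drives a truck in house 3.
The only vehicle still possible for house 1 is hatchback.
So house 2 gets motorcycle for vehicle.
So: house 1 = lily/hatchback, house 2 = tulip/motorcycle, house 3 = peony/truck.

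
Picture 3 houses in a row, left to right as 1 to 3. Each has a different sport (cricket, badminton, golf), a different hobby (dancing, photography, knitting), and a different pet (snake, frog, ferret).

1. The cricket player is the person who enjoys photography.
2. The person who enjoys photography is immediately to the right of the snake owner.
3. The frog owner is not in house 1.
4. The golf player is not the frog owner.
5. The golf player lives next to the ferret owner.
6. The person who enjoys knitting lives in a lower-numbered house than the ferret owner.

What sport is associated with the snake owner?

golf

That leaves snake as the pet for house 1.
Clue 2 places the person who enjoys photography in house 2.
House 1 hobby: only knitting fits.
The only hobby still possible for house 3 is dancing.
By clue 1, the cricket player is in house 2.
By clue 5, the ferret owner is in house 2.
The only pet still possible for house 3 is frog.
Clue 4 places the golf player in house 1.
The only sport still possible for house 3 is badminton.
So: house 1 = golf/knitting/snake, house 2 = cricket/photography/ferret, house 3 = badminton/dancing/frog.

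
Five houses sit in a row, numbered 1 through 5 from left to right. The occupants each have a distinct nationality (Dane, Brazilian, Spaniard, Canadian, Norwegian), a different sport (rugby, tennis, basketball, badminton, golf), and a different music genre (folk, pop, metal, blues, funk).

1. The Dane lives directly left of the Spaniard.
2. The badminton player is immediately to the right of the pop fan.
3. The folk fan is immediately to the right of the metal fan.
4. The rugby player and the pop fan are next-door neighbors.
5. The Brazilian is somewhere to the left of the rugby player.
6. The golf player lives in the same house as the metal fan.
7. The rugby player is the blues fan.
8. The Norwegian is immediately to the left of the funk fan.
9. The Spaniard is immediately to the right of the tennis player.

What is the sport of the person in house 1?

The Brazilian is narrowed to house 1 or 2 or 3 or 4; consider each.
Placing it in house 2 and house 3 and house 4 leads to a contradiction, so it's in house 1.
The Dane is narrowed to house 2 or 3 or 4; consider each.
Placing it in house 3 and house 4 leads to a contradiction, so it's in house 2.
The Spaniard is in house 3 (clue 1).
From clue 9, the tennis player must be in house 2.
That leaves Norwegian as the nationality for house 4.
House 5 nationality: only Canadian fits.
The funk fan is in house 5 (clue 8).
That leaves metal as the music genre for house 1.
The folk fan is in house 2 (clue 3).
From clue 6, the golf player must be in house 1.
The badminton player is narrowed to house 4 or 5; consider each.
Placing it in house 4 leads to a contradiction, so it's in house 5.
Clue 2: the pop fan is in house 4.
By clue 4, the rugby player is in house 3.
The blues fan is in house 3 (clue 7).
House 4's sport must be basketball (nothing else left).
So: house 1 = Brazilian/golf/metal, house 2 = Dane/tennis/folk, house 3 = Spaniard/rugby/blues, house 4 = Norwegian/basketball/pop, house 5 = Canadian/badminton/funk.

golf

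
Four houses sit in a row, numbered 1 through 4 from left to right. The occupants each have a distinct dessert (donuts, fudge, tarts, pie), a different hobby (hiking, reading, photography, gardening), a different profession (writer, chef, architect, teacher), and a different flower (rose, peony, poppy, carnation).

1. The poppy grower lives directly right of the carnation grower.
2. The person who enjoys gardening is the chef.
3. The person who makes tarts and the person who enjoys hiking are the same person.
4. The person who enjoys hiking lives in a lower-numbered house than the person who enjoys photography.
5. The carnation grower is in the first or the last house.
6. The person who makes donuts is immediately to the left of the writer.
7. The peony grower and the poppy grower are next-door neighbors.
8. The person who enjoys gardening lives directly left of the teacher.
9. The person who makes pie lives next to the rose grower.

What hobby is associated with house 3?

By clue 5, the carnation grower is in house 1.
Clue 1: the poppy grower is in house 2.
By clue 7, the peony grower is in house 3.
House 4's flower must be rose (nothing else left).
The person who makes pie is in house 3 (clue 9).
The only dessert still possible for house 4 is fudge.
The person who makes donuts is narrowed to house 1 or 2; consider each.
Placing it in house 2 leads to a contradiction, so it's in house 1.
Clue 6 places the writer in house 2.
House 2's dessert must be tarts (nothing else left).
From clue 3, the person who enjoys hiking must be in house 2.
From clue 8, the person who enjoys gardening must be in house 3.
The teacher is in house 4 (clue 8).
That leaves reading as the hobby for house 1.
That leaves photography as the hobby for house 4.
From clue 2, the chef must be in house 3.
That leaves architect as the profession for house 1.
So: house 1 = donuts/reading/architect/carnation, house 2 = tarts/hiking/writer/poppy, house 3 = pie/gardening/chef/peony, house 4 = fudge/photography/teacher/rose.

gardening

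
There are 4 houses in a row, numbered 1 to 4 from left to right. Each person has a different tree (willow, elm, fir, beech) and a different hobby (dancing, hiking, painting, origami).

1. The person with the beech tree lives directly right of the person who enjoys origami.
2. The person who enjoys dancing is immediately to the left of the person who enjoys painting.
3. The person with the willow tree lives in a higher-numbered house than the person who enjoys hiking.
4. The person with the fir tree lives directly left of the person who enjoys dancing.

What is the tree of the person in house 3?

House 4 hobby: only painting fits.
The person who enjoys dancing is in house 3 (clue 2).
Clue 4 places the person with the fir tree in house 2.
The only tree still possible for house 1 is elm.
From clue 1, the person with the beech tree must be in house 3.
By clue 1, the person who enjoys origami is in house 2.
House 4 tree: only willow fits.
So house 1 gets hiking for hobby.
So: house 1 = elm/hiking, house 2 = fir/origami, house 3 = beech/dancing, house 4 = willow/painting.

beech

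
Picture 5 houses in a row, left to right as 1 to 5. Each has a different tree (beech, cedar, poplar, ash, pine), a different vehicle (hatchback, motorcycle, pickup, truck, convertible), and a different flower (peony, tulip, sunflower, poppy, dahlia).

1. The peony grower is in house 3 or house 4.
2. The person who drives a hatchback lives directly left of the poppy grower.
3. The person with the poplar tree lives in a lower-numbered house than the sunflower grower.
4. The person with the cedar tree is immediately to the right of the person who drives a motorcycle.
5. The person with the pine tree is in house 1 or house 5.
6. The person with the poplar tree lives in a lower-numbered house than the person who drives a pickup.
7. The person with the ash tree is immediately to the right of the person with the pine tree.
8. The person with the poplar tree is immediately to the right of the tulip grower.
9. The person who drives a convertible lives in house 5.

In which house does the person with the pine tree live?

By clue 7, the person with the ash tree is in house 2.
From clue 7, the person with the pine tree must be in house 1.
Clue 9: the person who drives a convertible is in house 5.
The person with the poplar tree is in house 3 (clue 6).
The person who drives a pickup is in house 4 (clue 6).
By clue 8, the tulip grower is in house 2.
The only flower still possible for house 1 is dahlia.
Clue 4 places the person with the cedar tree in house 4.
From clue 4, the person who drives a motorcycle must be in house 3.
The only tree still possible for house 5 is beech.
So house 1 gets truck for vehicle.
House 2 vehicle: only hatchback fits.
So house 5 gets sunflower for flower.
From clue 2, the poppy grower must be in house 3.
House 4's flower must be peony (nothing else left).
So: house 1 = pine/truck/dahlia, house 2 = ash/hatchback/tulip, house 3 = poplar/motorcycle/poppy, house 4 = cedar/pickup/peony, house 5 = beech/convertible/sunflower.

1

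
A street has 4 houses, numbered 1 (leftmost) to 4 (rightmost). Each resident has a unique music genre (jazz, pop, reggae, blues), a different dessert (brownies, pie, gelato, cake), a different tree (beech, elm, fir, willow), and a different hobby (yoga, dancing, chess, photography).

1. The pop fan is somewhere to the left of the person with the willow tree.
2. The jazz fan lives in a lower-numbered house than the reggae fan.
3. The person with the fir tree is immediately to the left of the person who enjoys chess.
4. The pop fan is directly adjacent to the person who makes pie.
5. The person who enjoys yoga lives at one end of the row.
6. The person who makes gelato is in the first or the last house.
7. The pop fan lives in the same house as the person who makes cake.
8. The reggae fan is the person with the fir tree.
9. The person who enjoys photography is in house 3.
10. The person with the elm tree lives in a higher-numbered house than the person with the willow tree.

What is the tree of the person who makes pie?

willow

Clue 9 places the person who enjoys photography in house 3.
The only music genre still possible for house 4 is blues.
House 1 tree: only beech fits.
House 4 tree: only elm fits.
Clue 3: the person with the fir tree is in house 3.
From clue 3, the person who enjoys chess must be in house 4.
The reggae fan is in house 3 (clue 8).
House 2's tree must be willow (nothing else left).
So house 2 gets dancing for hobby.
The pop fan is in house 1 (clue 1).
The person who makes pie is in house 2 (clue 4).
By clue 7, the person who makes cake is in house 1.
The only music genre still possible for house 2 is jazz.
So house 3 gets brownies for dessert.
House 4 dessert: only gelato fits.
So house 1 gets yoga for hobby.
So: house 1 = pop/cake/beech/yoga, house 2 = jazz/pie/willow/dancing, house 3 = reggae/brownies/fir/photography, house 4 = blues/gelato/elm/chess.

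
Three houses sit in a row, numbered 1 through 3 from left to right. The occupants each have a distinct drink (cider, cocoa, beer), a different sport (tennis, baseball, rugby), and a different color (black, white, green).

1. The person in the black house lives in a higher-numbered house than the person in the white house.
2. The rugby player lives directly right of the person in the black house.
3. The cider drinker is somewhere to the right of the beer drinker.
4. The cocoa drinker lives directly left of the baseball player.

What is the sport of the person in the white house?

Clue 2: the rugby player is in house 3.
From clue 2, the person in the black house must be in house 2.
House 3 drink: only cider fits.
That leaves tennis as the sport for house 1.
So house 2 gets baseball for sport.
So house 1 gets white for color.
House 3 color: only green fits.
By clue 4, the cocoa drinker is in house 1.
So house 2 gets beer for drink.
So: house 1 = cocoa/tennis/white, house 2 = beer/baseball/black, house 3 = cider/rugby/green.

tennis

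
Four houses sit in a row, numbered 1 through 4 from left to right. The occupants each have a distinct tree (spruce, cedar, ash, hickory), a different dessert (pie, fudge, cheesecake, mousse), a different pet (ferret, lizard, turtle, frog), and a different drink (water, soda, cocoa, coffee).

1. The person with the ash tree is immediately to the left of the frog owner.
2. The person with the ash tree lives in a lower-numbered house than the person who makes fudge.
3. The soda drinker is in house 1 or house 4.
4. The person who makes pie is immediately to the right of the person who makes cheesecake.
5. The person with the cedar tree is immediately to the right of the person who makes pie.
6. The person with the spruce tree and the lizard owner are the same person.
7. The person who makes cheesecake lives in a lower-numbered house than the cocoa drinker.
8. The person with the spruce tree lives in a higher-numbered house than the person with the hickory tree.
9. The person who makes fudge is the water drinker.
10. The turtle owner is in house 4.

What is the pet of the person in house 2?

From clue 10, the turtle owner must be in house 4.
House 4 tree: only cedar fits.
The only pet still possible for house 1 is ferret.
The person who makes pie is in house 3 (clue 5).
House 3 tree: only spruce fits.
Clue 4 places the person who makes cheesecake in house 2.
Clue 6 places the lizard owner in house 3.
House 1's dessert must be mousse (nothing else left).
House 4 dessert: only fudge fits.
So house 2 gets frog for pet.
From clue 1, the person with the ash tree must be in house 1.
By clue 9, the water drinker is in house 4.
House 2's tree must be hickory (nothing else left).
House 1's drink must be soda (nothing else left).
So house 2 gets coffee for drink.
So house 3 gets cocoa for drink.
So: house 1 = ash/mousse/ferret/soda, house 2 = hickory/cheesecake/frog/coffee, house 3 = spruce/pie/lizard/cocoa, house 4 = cedar/fudge/turtle/water.

frog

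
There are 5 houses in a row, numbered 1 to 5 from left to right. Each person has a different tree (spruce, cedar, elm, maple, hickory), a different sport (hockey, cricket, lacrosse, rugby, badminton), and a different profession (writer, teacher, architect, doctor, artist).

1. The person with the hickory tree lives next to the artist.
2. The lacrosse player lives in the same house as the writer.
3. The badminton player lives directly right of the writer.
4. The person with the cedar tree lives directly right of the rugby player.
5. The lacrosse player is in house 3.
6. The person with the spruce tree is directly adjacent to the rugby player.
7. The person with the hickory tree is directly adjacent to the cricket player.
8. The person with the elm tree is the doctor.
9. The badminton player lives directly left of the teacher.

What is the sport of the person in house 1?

cricket

Clue 5 places the lacrosse player in house 3.
Clue 2 places the writer in house 3.
By clue 3, the badminton player is in house 4.
By clue 9, the teacher is in house 5.
House 5's tree must be maple (nothing else left).
The only sport still possible for house 5 is hockey.
House 4's tree must be elm (nothing else left).
Clue 8 places the doctor in house 4.
The person with the cedar tree is narrowed to house 2 or 3; consider each.
Placing it in house 2 leads to a contradiction, so it's in house 3.
Clue 4 places the rugby player in house 2.
House 2's tree must be hickory (nothing else left).
House 1's sport must be cricket (nothing else left).
The artist is in house 1 (clue 1).
House 1's tree must be spruce (nothing else left).
That leaves architect as the profession for house 2.
So: house 1 = spruce/cricket/artist, house 2 = hickory/rugby/architect, house 3 = cedar/lacrosse/writer, house 4 = elm/badminton/doctor, house 5 = maple/hockey/teacher.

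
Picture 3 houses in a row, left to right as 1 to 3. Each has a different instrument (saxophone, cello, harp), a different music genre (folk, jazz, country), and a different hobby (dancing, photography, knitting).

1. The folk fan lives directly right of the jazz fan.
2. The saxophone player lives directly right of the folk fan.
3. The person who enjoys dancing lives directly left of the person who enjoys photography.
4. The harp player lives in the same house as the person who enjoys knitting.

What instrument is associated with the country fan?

saxophone

The saxophone player is in house 3 (clue 2).
The folk fan is in house 2 (clue 2).
House 1 music genre: only jazz fits.
So house 3 gets country for music genre.
So house 3 gets photography for hobby.
By clue 3, the person who enjoys dancing is in house 2.
That leaves knitting as the hobby for house 1.
Clue 4 places the harp player in house 1.
House 2's instrument must be cello (nothing else left).
So: house 1 = harp/jazz/knitting, house 2 = cello/folk/dancing, house 3 = saxophone/country/photography.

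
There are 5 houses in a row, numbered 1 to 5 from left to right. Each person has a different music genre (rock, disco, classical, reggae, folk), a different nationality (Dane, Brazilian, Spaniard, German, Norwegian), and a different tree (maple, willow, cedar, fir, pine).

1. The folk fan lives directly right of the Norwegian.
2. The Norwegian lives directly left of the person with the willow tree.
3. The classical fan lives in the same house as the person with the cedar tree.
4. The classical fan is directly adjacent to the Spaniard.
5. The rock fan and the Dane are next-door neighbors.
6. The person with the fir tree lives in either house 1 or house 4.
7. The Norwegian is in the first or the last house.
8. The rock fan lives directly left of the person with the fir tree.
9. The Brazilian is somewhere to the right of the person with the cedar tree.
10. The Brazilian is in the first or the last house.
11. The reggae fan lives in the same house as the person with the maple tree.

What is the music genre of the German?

Clue 7: the Norwegian is in house 1.
The rock fan is in house 3 (clue 8).
From clue 8, the person with the fir tree must be in house 4.
From clue 10, the Brazilian must be in house 5.
By clue 1, the folk fan is in house 2.
From clue 2, the person with the willow tree must be in house 2.
House 4's music genre must be disco (nothing else left).
So house 5 gets reggae for music genre.
House 1's tree must be cedar (nothing else left).
House 3's tree must be pine (nothing else left).
That leaves maple as the tree for house 5.
By clue 4, the Spaniard is in house 2.
The only music genre still possible for house 1 is classical.
That leaves German as the nationality for house 3.
That leaves Dane as the nationality for house 4.
So: house 1 = classical/Norwegian/cedar, house 2 = folk/Spaniard/willow, house 3 = rock/German/pine, house 4 = disco/Dane/fir, house 5 = reggae/Brazilian/maple.

rock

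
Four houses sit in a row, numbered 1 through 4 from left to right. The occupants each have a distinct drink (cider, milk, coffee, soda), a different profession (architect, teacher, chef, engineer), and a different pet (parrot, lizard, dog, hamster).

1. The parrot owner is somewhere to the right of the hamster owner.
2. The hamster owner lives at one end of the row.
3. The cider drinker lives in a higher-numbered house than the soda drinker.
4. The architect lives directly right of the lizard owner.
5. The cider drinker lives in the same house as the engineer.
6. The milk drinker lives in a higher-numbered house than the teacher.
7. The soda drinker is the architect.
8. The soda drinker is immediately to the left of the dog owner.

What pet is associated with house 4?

The hamster owner is in house 1 (clue 2).
House 1's drink must be coffee (nothing else left).
By clue 4, the architect is in house 3.
The lizard owner is in house 2 (clue 4).
The soda drinker is in house 3 (clue 7).
Clue 8 places the dog owner in house 4.
House 2's drink must be milk (nothing else left).
So house 4 gets cider for drink.
House 4 profession: only engineer fits.
So house 3 gets parrot for pet.
Clue 6: the teacher is in house 1.
That leaves chef as the profession for house 2.
So: house 1 = coffee/teacher/hamster, house 2 = milk/chef/lizard, house 3 = soda/architect/parrot, house 4 = cider/engineer/dog.

dog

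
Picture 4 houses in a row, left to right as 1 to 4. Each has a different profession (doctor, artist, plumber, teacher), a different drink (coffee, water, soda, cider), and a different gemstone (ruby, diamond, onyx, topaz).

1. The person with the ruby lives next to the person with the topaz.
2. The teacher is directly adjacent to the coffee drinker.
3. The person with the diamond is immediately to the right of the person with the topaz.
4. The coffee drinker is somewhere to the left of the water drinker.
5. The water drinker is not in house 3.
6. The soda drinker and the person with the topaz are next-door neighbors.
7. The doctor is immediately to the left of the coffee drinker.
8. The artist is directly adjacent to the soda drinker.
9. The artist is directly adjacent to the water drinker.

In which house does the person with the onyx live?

From clue 4, the water drinker must be in house 4.
By clue 9, the artist is in house 3.
That leaves cider as the drink for house 1.
House 2's drink must be soda (nothing else left).
The only drink still possible for house 3 is coffee.
From clue 7, the doctor must be in house 2.
That leaves plumber as the profession for house 1.
House 4 profession: only teacher fits.
The person with the diamond is narrowed to house 2 or 4; consider each.
Placing it in house 2 leads to a contradiction, so it's in house 4.
By clue 3, the person with the topaz is in house 3.
House 1 gemstone: only onyx fits.
House 2 gemstone: only ruby fits.
So: house 1 = plumber/cider/onyx, house 2 = doctor/soda/ruby, house 3 = artist/coffee/topaz, house 4 = teacher/water/diamond.

1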